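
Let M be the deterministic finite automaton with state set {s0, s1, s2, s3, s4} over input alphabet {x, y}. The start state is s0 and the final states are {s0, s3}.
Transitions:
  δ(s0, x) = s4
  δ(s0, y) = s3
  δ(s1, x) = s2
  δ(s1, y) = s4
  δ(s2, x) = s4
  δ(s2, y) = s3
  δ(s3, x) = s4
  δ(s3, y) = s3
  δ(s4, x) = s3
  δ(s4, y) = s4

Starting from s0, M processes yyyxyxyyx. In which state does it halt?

s4

s0 --y--> s3
s3 --y--> s3
s3 --y--> s3
s3 --x--> s4
s4 --y--> s4
s4 --x--> s3
s3 --y--> s3
s3 --y--> s3
s3 --x--> s4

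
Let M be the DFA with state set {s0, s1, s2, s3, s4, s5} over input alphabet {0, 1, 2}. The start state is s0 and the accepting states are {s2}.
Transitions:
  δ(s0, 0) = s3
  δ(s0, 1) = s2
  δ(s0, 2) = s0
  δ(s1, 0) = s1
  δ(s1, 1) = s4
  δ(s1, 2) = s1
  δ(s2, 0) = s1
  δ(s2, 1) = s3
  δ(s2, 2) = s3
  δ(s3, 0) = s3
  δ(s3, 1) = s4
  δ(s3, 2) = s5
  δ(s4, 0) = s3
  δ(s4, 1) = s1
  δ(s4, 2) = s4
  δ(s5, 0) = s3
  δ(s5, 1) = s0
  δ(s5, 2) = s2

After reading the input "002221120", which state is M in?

s0 --0--> s3
s3 --0--> s3
s3 --2--> s5
s5 --2--> s2
s2 --2--> s3
s3 --1--> s4
s4 --1--> s1
s1 --2--> s1
s1 --0--> s1

s1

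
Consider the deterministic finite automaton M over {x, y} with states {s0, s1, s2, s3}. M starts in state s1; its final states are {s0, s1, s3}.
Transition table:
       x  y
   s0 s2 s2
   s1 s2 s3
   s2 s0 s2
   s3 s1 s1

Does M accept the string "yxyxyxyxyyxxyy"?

rejected

s1 --y--> s3
s3 --x--> s1
s1 --y--> s3
s3 --x--> s1
s1 --y--> s3
s3 --x--> s1
s1 --y--> s3
s3 --x--> s1
s1 --y--> s3
s3 --y--> s1
s1 --x--> s2
s2 --x--> s0
s0 --y--> s2
s2 --y--> s2
End in state s2, which is not an accepting state.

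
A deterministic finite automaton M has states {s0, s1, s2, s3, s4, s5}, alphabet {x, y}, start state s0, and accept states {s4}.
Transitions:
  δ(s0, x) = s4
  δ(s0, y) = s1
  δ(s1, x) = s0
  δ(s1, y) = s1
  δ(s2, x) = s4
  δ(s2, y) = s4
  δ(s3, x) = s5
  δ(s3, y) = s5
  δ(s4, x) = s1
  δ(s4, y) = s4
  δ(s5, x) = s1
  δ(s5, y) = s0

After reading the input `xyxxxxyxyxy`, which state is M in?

s0 --x--> s4
s4 --y--> s4
s4 --x--> s1
s1 --x--> s0
s0 --x--> s4
s4 --x--> s1
s1 --y--> s1
s1 --x--> s0
s0 --y--> s1
s1 --x--> s0
s0 --y--> s1

s1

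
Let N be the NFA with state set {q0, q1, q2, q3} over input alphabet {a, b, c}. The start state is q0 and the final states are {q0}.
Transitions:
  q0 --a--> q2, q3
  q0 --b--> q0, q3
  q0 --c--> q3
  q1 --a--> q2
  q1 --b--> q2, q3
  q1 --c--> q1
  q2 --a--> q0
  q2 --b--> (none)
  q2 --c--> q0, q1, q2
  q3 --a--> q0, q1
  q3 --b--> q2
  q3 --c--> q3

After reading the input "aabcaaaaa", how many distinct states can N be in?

Start: {q0}
read a: {q2, q3}
read a: {q0, q1}
read b: {q0, q2, q3}
read c: {q0, q1, q2, q3}
read a: {q0, q1, q2, q3}
read a: {q0, q1, q2, q3}
read a: {q0, q1, q2, q3}
read a: {q0, q1, q2, q3}
read a: {q0, q1, q2, q3}
Final reachable set {q0, q1, q2, q3} has 4 states.

4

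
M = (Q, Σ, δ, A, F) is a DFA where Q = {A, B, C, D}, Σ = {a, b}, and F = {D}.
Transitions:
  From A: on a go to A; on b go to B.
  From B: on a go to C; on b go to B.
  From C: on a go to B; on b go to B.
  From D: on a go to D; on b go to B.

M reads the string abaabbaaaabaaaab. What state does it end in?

A --a--> A
A --b--> B
B --a--> C
C --a--> B
B --b--> B
B --b--> B
B --a--> C
C --a--> B
B --a--> C
C --a--> B
B --b--> B
B --a--> C
C --a--> B
B --a--> C
C --a--> B
B --b--> B

B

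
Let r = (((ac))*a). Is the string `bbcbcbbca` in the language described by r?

No split of bbcbcbbca into u·v has ((ac))* matching u and a matching v.

no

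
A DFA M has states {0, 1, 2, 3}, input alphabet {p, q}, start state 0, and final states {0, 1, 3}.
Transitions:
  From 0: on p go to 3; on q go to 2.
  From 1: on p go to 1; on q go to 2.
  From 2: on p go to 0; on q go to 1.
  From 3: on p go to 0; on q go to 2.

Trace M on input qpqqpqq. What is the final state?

1

0 --q--> 2
2 --p--> 0
0 --q--> 2
2 --q--> 1
1 --p--> 1
1 --q--> 2
2 --q--> 1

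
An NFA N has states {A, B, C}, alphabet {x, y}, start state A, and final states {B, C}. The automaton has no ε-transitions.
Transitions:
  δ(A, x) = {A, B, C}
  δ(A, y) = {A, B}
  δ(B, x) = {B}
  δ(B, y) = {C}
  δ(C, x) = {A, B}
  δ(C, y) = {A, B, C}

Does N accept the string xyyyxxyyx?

Start: {A}
read x: {A, B, C}
read y: {A, B, C}
read y: {A, B, C}
read y: {A, B, C}
read x: {A, B, C}
read x: {A, B, C}
read y: {A, B, C}
read y: {A, B, C}
read x: {A, B, C}
Reachable ∩ accepting = {B, C} — nonempty.

accepted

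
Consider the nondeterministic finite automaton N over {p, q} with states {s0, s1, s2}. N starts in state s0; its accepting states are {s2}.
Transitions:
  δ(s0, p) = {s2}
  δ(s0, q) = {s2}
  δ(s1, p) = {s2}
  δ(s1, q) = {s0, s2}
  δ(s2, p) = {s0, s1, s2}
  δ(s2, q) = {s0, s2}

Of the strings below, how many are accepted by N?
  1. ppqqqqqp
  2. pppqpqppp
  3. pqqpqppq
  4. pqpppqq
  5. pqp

ppqqqqqp: accepted
pppqpqppp: accepted
pqqpqppq: accepted
pqpppqq: accepted
pqp: accepted

5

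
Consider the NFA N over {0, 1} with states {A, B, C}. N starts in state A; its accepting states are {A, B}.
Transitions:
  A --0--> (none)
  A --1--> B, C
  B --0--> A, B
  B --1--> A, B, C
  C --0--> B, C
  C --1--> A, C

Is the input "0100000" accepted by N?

Start: {A}
read 0: {}
The reachable set is empty and stays empty for the remaining 6 symbols.
Reachable ∩ accepting = {} — empty.

rejected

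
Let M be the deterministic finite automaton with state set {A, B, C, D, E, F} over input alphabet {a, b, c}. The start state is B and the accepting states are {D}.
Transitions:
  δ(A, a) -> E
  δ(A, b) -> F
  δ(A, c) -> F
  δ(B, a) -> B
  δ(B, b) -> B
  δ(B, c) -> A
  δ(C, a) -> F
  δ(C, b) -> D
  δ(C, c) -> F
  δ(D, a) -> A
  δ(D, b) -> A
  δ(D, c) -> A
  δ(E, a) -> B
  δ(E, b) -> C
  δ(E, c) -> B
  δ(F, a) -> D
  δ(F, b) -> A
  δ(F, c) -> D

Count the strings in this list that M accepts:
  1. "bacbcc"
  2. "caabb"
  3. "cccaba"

"bacbcc": rejected
"caabb": rejected
"cccaba": accepted

1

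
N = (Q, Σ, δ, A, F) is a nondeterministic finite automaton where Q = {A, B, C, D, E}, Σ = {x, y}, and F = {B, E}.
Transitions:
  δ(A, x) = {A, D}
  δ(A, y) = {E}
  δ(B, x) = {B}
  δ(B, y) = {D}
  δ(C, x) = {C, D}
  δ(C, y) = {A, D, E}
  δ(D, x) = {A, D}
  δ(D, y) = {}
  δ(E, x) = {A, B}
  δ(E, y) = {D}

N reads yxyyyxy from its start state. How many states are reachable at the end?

Start: {A}
read y: {E}
read x: {A, B}
read y: {D, E}
read y: {D}
read y: {}
The reachable set is empty and stays empty for the remaining 2 symbols.
Final reachable set {} has 0 states.

0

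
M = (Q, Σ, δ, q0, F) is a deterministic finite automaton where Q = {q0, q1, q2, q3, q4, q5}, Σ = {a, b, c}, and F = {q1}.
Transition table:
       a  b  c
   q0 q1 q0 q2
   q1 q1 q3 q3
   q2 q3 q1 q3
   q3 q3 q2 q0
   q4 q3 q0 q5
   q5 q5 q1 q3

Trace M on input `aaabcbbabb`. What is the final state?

q2

q0 --a--> q1
q1 --a--> q1
q1 --a--> q1
q1 --b--> q3
q3 --c--> q0
q0 --b--> q0
q0 --b--> q0
q0 --a--> q1
q1 --b--> q3
q3 --b--> q2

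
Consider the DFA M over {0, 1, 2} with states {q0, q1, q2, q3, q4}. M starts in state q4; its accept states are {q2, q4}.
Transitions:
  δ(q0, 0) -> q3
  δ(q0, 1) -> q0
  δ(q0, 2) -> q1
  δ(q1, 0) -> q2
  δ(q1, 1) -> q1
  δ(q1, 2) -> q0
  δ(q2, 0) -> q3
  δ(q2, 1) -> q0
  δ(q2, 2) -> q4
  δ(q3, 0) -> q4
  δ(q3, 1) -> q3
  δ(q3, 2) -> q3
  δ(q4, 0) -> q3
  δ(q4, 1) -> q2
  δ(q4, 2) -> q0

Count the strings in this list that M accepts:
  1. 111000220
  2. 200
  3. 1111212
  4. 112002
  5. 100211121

2

111000220: accepted
200: accepted
1111212: rejected
112002: rejected
100211121: rejected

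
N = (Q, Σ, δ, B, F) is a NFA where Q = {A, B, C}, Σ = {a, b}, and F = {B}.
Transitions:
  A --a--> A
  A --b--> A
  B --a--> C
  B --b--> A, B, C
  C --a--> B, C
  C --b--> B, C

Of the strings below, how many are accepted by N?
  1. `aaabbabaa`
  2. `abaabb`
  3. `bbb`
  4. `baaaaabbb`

4

`aaabbabaa`: accepted
`abaabb`: accepted
`bbb`: accepted
`baaaaabbb`: accepted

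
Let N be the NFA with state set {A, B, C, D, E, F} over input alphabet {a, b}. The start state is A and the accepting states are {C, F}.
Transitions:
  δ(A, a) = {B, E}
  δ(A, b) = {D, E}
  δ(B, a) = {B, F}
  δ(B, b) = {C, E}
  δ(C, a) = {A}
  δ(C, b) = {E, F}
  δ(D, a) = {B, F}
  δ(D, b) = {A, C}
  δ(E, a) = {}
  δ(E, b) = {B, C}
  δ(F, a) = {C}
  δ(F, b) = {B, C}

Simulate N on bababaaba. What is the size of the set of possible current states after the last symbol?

4

Start: {A}
read b: {D, E}
read a: {B, F}
read b: {B, C, E}
read a: {A, B, F}
read b: {B, C, D, E}
read a: {A, B, F}
read a: {B, C, E, F}
read b: {B, C, E, F}
read a: {A, B, C, F}
Final reachable set {A, B, C, F} has 4 states.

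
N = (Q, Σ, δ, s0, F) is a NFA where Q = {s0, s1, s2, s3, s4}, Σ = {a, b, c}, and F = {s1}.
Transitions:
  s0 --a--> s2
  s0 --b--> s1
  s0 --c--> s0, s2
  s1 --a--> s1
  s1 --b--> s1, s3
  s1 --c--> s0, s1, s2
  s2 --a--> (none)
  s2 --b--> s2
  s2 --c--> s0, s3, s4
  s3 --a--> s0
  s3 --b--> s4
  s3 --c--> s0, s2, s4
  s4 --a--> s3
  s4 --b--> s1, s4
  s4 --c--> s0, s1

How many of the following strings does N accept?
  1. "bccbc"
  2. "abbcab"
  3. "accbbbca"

"bccbc": accepted
"abbcab": accepted
"accbbbca": accepted

3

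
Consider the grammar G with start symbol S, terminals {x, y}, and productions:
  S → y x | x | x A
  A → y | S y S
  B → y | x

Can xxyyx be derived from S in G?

yes

S ⇒ xA ⇒ xSyS ⇒ xxAyS ⇒ xxyyS ⇒ xxyyx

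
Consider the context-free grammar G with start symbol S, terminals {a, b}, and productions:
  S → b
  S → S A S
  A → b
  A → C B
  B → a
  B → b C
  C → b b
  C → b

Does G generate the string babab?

no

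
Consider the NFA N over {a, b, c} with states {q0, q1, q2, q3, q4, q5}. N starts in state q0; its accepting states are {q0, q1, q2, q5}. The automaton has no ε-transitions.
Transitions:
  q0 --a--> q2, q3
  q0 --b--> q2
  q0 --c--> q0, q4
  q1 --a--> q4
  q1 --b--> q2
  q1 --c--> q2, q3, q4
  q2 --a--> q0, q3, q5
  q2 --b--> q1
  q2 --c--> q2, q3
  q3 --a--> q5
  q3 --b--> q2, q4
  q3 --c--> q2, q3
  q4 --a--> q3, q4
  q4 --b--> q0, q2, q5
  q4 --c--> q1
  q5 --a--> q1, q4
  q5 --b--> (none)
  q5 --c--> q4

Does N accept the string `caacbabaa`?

Start: {q0}
read c: {q0, q4}
read a: {q2, q3, q4}
read a: {q0, q3, q4, q5}
read c: {q0, q1, q2, q3, q4}
read b: {q0, q1, q2, q4, q5}
read a: {q0, q1, q2, q3, q4, q5}
read b: {q0, q1, q2, q4, q5}
read a: {q0, q1, q2, q3, q4, q5}
read a: {q0, q1, q2, q3, q4, q5}
Reachable ∩ accepting = {q0, q1, q2, q5} — nonempty.

accepted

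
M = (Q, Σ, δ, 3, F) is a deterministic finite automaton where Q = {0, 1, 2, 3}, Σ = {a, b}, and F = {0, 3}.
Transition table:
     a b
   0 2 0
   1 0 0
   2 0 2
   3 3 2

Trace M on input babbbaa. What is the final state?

3 --b--> 2
2 --a--> 0
0 --b--> 0
0 --b--> 0
0 --b--> 0
0 --a--> 2
2 --a--> 0

0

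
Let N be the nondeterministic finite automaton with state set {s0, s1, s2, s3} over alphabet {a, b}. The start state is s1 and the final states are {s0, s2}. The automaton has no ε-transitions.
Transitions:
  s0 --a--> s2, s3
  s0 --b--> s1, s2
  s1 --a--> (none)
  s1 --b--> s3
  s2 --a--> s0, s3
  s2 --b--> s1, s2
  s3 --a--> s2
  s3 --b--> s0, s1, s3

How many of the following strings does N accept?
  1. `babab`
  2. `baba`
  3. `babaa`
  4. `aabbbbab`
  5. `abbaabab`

3

`babab`: accepted
`baba`: accepted
`babaa`: accepted
`aabbbbab`: rejected
`abbaabab`: rejected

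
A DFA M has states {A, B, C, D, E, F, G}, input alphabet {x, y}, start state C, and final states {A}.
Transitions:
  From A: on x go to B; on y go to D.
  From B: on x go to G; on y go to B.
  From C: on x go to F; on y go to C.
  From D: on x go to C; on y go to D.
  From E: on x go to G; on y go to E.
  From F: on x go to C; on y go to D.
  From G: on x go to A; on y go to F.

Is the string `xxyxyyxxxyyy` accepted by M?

C --x--> F
F --x--> C
C --y--> C
C --x--> F
F --y--> D
D --y--> D
D --x--> C
C --x--> F
F --x--> C
C --y--> C
C --y--> C
C --y--> C
End in state C, which is not an accepting state.

rejected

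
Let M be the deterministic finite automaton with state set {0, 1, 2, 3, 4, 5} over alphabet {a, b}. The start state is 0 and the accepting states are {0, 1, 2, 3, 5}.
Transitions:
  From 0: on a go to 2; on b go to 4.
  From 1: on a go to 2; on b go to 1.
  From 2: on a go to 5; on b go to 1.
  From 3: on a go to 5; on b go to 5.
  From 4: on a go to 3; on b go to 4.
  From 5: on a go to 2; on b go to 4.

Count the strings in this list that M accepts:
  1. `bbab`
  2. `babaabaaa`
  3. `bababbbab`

`bbab`: accepted
`babaabaaa`: accepted
`bababbbab`: accepted

3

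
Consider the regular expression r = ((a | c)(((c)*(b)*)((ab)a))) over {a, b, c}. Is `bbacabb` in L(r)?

no

No split of bbacabb into u·v has (a|c) matching u and (((c)*(b)*)((ab)a)) matching v.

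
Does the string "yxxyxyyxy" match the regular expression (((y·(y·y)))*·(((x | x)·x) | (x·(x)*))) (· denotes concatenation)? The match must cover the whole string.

no

No split of yxxyxyyxy into u·v has ((y·(y·y)))* matching u and (((x|x)·x)|(x·(x)*)) matching v.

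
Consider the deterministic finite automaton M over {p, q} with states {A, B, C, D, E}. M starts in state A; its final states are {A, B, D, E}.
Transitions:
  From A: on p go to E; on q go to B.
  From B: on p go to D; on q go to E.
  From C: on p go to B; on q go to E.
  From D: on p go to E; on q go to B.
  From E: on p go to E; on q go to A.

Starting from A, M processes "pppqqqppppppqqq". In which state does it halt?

A --p--> E
E --p--> E
E --p--> E
E --q--> A
A --q--> B
B --q--> E
E --p--> E
E --p--> E
E --p--> E
E --p--> E
E --p--> E
E --p--> E
E --q--> A
A --q--> B
B --q--> E

E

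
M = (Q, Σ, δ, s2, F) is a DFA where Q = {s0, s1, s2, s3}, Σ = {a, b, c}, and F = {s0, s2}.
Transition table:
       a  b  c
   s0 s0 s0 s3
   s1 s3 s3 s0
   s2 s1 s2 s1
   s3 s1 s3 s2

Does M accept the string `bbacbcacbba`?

accepted

s2 --b--> s2
s2 --b--> s2
s2 --a--> s1
s1 --c--> s0
s0 --b--> s0
s0 --c--> s3
s3 --a--> s1
s1 --c--> s0
s0 --b--> s0
s0 --b--> s0
s0 --a--> s0
End in state s0, which is an accepting state.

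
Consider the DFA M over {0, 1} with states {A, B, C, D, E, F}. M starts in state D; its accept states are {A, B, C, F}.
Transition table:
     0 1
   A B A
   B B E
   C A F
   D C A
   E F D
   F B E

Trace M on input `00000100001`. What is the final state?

E

D --0--> C
C --0--> A
A --0--> B
B --0--> B
B --0--> B
B --1--> E
E --0--> F
F --0--> B
B --0--> B
B --0--> B
B --1--> E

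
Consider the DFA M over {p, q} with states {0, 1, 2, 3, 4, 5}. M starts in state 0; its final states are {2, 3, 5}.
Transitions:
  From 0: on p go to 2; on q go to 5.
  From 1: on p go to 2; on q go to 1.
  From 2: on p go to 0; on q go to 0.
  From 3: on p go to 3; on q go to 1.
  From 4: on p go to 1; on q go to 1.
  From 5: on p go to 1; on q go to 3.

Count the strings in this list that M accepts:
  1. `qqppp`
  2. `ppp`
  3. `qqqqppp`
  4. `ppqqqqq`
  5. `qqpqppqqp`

`qqppp`: accepted
`ppp`: accepted
`qqqqppp`: accepted
`ppqqqqq`: rejected
`qqpqppqqp`: accepted

4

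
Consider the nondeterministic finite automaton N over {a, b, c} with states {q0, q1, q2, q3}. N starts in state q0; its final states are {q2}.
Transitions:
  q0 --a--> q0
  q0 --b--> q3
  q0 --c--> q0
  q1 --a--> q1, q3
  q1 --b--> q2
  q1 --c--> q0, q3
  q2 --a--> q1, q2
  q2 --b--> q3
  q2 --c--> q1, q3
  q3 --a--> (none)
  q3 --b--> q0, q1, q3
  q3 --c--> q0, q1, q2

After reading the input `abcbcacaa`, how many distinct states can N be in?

4

Start: {q0}
read a: {q0}
read b: {q3}
read c: {q0, q1, q2}
read b: {q2, q3}
read c: {q0, q1, q2, q3}
read a: {q0, q1, q2, q3}
read c: {q0, q1, q2, q3}
read a: {q0, q1, q2, q3}
read a: {q0, q1, q2, q3}
Final reachable set {q0, q1, q2, q3} has 4 states.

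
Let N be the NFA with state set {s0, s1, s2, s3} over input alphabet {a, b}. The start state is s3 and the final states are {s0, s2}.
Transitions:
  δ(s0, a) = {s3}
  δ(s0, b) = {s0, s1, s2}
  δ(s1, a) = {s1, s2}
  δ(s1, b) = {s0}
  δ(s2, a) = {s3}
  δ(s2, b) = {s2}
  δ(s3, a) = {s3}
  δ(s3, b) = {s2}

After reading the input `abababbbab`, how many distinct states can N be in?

Start: {s3}
read a: {s3}
read b: {s2}
read a: {s3}
read b: {s2}
read a: {s3}
read b: {s2}
read b: {s2}
read b: {s2}
read a: {s3}
read b: {s2}
Final reachable set {s2} has 1 state.

1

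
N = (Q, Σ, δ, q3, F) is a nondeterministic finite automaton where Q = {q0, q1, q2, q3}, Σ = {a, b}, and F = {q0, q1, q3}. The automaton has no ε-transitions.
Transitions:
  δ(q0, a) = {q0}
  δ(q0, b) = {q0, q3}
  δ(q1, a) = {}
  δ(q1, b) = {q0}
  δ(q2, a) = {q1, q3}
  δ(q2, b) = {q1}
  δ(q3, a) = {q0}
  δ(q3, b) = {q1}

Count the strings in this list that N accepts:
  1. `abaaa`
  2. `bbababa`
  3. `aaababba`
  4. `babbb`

3

`abaaa`: accepted
`bbababa`: accepted
`aaababba`: accepted
`babbb`: rejected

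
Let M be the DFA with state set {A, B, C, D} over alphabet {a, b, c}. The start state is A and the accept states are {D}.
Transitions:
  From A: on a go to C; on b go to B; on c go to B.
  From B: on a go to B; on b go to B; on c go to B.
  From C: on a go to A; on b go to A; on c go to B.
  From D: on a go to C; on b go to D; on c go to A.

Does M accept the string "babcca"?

rejected

A --b--> B
B --a--> B
B --b--> B
B --c--> B
B --c--> B
B --a--> B
End in state B, which is not an accepting state.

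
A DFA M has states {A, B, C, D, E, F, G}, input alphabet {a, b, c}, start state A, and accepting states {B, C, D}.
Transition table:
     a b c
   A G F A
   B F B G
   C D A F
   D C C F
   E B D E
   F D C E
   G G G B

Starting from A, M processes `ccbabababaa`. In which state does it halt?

C

A --c--> A
A --c--> A
A --b--> F
F --a--> D
D --b--> C
C --a--> D
D --b--> C
C --a--> D
D --b--> C
C --a--> D
D --a--> C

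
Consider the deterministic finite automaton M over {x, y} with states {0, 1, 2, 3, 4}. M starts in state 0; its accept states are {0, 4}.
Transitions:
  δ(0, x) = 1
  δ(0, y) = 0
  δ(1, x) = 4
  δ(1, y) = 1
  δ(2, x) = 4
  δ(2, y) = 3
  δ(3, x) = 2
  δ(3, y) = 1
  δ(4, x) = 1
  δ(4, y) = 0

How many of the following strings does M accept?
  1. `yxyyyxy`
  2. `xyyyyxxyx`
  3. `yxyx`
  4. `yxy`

`yxyyyxy`: accepted
`xyyyyxxyx`: accepted
`yxyx`: accepted
`yxy`: rejected

3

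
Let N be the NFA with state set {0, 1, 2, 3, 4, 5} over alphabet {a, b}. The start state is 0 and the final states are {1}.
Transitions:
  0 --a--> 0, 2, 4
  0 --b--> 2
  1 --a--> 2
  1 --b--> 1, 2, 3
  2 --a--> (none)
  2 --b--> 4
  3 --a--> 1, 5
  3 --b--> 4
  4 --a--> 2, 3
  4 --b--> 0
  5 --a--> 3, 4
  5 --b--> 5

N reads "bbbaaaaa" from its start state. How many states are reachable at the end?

6

Start: {0}
read b: {2}
read b: {4}
read b: {0}
read a: {0, 2, 4}
read a: {0, 2, 3, 4}
read a: {0, 1, 2, 3, 4, 5}
read a: {0, 1, 2, 3, 4, 5}
read a: {0, 1, 2, 3, 4, 5}
Final reachable set {0, 1, 2, 3, 4, 5} has 6 states.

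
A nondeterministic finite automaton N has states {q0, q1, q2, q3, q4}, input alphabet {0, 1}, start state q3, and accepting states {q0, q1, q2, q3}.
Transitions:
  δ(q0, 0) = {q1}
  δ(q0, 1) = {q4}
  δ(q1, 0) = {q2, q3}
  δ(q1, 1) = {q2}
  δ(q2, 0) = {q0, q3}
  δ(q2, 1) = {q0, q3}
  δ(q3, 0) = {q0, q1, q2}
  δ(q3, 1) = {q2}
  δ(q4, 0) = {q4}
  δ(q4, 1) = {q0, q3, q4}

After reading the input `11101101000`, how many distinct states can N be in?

5

Start: {q3}
read 1: {q2}
read 1: {q0, q3}
read 1: {q2, q4}
read 0: {q0, q3, q4}
read 1: {q0, q2, q3, q4}
read 1: {q0, q2, q3, q4}
read 0: {q0, q1, q2, q3, q4}
read 1: {q0, q2, q3, q4}
read 0: {q0, q1, q2, q3, q4}
read 0: {q0, q1, q2, q3, q4}
read 0: {q0, q1, q2, q3, q4}
Final reachable set {q0, q1, q2, q3, q4} has 5 states.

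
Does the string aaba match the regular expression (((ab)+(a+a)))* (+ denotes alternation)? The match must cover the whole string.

yes

Split into 3 pieces a · ab · a; each matches ((ab)+(a+a)).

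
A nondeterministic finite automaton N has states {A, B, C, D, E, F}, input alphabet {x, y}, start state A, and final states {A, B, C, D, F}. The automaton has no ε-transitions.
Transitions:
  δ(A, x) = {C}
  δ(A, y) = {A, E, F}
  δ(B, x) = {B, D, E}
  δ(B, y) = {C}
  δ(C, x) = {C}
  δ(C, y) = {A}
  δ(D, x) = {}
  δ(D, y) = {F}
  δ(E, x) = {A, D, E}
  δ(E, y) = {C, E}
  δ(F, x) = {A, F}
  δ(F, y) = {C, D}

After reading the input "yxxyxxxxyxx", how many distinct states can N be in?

Start: {A}
read y: {A, E, F}
read x: {A, C, D, E, F}
read x: {A, C, D, E, F}
read y: {A, C, D, E, F}
read x: {A, C, D, E, F}
read x: {A, C, D, E, F}
read x: {A, C, D, E, F}
read x: {A, C, D, E, F}
read y: {A, C, D, E, F}
read x: {A, C, D, E, F}
read x: {A, C, D, E, F}
Final reachable set {A, C, D, E, F} has 5 states.

5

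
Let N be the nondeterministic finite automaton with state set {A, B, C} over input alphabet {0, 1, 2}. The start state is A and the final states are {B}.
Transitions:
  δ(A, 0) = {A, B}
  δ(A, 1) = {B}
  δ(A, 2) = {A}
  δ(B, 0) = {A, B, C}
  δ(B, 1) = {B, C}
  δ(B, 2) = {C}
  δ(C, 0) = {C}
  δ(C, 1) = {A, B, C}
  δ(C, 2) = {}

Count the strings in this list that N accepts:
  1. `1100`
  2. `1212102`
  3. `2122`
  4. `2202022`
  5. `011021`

2

`1100`: accepted
`1212102`: rejected
`2122`: rejected
`2202022`: rejected
`011021`: accepted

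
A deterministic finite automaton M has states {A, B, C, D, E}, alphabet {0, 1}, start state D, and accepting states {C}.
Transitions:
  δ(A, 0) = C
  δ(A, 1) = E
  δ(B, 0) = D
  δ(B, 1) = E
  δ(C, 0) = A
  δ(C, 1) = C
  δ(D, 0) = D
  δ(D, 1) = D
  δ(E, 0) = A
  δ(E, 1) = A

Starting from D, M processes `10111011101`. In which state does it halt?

D --1--> D
D --0--> D
D --1--> D
D --1--> D
D --1--> D
D --0--> D
D --1--> D
D --1--> D
D --1--> D
D --0--> D
D --1--> D

D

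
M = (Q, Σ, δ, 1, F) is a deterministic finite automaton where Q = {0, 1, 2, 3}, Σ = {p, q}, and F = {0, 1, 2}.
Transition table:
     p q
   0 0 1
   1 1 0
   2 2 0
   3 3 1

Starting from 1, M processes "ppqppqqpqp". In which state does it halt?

1 --p--> 1
1 --p--> 1
1 --q--> 0
0 --p--> 0
0 --p--> 0
0 --q--> 1
1 --q--> 0
0 --p--> 0
0 --q--> 1
1 --p--> 1

1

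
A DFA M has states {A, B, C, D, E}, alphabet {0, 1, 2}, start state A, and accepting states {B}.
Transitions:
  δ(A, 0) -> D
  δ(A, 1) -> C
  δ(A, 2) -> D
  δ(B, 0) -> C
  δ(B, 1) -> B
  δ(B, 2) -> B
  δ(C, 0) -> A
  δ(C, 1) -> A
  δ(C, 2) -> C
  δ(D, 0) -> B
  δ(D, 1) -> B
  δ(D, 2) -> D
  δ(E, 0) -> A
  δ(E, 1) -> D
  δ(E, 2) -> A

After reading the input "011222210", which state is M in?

C

A --0--> D
D --1--> B
B --1--> B
B --2--> B
B --2--> B
B --2--> B
B --2--> B
B --1--> B
B --0--> C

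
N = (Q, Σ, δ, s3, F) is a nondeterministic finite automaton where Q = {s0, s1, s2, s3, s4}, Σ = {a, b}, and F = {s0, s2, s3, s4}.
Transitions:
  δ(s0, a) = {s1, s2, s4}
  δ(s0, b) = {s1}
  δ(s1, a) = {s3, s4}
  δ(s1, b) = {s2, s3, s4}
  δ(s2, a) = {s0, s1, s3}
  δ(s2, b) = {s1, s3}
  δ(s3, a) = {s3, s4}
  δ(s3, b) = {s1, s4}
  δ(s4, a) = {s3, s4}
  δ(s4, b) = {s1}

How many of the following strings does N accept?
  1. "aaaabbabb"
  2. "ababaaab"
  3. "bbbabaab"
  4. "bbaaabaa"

4

"aaaabbabb": accepted
"ababaaab": accepted
"bbbabaab": accepted
"bbaaabaa": accepted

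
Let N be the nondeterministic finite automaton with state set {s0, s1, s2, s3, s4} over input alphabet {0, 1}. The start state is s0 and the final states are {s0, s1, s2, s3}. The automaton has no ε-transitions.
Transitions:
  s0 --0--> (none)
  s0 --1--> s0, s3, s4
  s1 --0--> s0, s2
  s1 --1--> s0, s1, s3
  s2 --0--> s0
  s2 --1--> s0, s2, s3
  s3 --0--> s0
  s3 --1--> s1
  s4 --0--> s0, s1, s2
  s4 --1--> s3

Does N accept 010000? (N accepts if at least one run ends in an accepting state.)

rejected

Start: {s0}
read 0: {}
The reachable set is empty and stays empty for the remaining 5 symbols.
Reachable ∩ accepting = {} — empty.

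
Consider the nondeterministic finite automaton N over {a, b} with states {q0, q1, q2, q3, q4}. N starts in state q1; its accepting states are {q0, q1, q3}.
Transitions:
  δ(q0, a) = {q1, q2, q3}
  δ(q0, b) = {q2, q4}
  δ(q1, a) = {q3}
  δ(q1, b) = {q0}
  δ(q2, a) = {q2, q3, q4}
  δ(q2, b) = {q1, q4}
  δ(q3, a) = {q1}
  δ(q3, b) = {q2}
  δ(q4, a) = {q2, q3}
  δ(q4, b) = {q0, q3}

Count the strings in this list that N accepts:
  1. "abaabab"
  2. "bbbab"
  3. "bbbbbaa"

"abaabab": accepted
"bbbab": accepted
"bbbbbaa": accepted

3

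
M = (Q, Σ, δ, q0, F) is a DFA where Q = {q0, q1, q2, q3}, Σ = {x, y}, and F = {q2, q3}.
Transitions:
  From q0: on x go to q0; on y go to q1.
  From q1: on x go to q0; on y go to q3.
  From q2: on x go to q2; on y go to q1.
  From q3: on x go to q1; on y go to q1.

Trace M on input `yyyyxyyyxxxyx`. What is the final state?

q0

q0 --y--> q1
q1 --y--> q3
q3 --y--> q1
q1 --y--> q3
q3 --x--> q1
q1 --y--> q3
q3 --y--> q1
q1 --y--> q3
q3 --x--> q1
q1 --x--> q0
q0 --x--> q0
q0 --y--> q1
q1 --x--> q0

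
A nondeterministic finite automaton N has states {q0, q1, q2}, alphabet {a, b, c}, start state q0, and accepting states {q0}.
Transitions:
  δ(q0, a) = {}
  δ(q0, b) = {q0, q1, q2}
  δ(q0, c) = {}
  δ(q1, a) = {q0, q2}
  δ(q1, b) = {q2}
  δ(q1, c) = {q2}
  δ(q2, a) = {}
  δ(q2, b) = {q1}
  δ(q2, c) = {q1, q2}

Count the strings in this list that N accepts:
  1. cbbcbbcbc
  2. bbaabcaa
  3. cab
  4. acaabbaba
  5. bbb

1

cbbcbbcbc: rejected
bbaabcaa: rejected
cab: rejected
acaabbaba: rejected
bbb: accepted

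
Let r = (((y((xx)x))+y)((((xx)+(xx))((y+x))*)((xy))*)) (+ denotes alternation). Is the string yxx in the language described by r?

Split as y·xx: ((y((xx)x))+y) matches y and ((((xx)+(xx))((y+x))*)((xy))*) matches xx.

yes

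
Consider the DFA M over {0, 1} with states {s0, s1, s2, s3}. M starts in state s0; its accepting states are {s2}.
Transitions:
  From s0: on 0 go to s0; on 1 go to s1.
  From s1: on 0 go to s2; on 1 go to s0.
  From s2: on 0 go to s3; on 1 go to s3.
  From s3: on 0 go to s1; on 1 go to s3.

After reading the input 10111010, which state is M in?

s0

s0 --1--> s1
s1 --0--> s2
s2 --1--> s3
s3 --1--> s3
s3 --1--> s3
s3 --0--> s1
s1 --1--> s0
s0 --0--> s0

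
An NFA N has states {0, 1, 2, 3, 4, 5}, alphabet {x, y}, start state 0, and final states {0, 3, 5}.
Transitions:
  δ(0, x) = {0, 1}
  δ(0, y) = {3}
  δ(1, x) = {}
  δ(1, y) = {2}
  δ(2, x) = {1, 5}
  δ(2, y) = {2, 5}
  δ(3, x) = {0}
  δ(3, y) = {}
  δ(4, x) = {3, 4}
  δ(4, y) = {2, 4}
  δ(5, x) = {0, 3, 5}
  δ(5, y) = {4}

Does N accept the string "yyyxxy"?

rejected

Start: {0}
read y: {3}
read y: {}
The reachable set is empty and stays empty for the remaining 4 symbols.
Reachable ∩ accepting = {} — empty.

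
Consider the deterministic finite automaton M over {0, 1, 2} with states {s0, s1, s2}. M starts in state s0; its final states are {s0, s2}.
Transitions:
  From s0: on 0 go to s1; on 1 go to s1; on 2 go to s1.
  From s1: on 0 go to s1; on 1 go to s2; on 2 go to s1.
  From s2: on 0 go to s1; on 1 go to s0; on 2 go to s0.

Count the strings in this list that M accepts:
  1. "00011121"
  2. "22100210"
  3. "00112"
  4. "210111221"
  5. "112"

3

"00011121": accepted
"22100210": rejected
"00112": rejected
"210111221": accepted
"112": accepted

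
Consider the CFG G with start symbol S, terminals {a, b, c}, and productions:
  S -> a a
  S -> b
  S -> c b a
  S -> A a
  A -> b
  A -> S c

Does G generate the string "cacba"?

no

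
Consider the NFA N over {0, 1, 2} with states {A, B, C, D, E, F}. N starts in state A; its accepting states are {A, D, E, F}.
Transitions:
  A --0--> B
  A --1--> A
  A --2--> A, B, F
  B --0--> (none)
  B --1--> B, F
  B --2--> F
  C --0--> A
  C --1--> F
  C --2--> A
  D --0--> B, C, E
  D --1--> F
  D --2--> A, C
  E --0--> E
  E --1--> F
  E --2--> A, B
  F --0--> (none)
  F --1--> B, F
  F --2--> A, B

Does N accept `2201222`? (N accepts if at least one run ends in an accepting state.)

accepted

Start: {A}
read 2: {A, B, F}
read 2: {A, B, F}
read 0: {B}
read 1: {B, F}
read 2: {A, B, F}
read 2: {A, B, F}
read 2: {A, B, F}
Reachable ∩ accepting = {A, F} — nonempty.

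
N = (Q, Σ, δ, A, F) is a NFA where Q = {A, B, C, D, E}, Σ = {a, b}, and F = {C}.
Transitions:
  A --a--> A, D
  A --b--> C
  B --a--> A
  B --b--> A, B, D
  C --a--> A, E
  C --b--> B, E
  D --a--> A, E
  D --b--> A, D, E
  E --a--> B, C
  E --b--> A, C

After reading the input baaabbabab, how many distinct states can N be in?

Start: {A}
read b: {C}
read a: {A, E}
read a: {A, B, C, D}
read a: {A, D, E}
read b: {A, C, D, E}
read b: {A, B, C, D, E}
read a: {A, B, C, D, E}
read b: {A, B, C, D, E}
read a: {A, B, C, D, E}
read b: {A, B, C, D, E}
Final reachable set {A, B, C, D, E} has 5 states.

5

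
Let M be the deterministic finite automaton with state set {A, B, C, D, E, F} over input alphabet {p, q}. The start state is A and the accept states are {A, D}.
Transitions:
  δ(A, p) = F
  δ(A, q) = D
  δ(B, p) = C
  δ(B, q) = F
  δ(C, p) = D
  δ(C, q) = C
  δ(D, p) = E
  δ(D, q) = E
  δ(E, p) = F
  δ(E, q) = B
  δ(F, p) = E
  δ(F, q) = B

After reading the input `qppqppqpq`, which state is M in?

B

A --q--> D
D --p--> E
E --p--> F
F --q--> B
B --p--> C
C --p--> D
D --q--> E
E --p--> F
F --q--> B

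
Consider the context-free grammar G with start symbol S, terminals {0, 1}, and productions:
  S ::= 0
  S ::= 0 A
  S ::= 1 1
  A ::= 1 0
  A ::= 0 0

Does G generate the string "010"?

S ⇒ 0A ⇒ 010

yes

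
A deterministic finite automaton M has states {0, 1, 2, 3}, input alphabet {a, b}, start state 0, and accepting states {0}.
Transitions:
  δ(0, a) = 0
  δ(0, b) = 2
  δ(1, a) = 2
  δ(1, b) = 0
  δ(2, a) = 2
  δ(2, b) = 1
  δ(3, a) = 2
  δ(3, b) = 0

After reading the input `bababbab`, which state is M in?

0 --b--> 2
2 --a--> 2
2 --b--> 1
1 --a--> 2
2 --b--> 1
1 --b--> 0
0 --a--> 0
0 --b--> 2

2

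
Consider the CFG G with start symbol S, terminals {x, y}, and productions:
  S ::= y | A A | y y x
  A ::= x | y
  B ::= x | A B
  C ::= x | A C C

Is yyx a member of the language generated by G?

S ⇒ yyx

yes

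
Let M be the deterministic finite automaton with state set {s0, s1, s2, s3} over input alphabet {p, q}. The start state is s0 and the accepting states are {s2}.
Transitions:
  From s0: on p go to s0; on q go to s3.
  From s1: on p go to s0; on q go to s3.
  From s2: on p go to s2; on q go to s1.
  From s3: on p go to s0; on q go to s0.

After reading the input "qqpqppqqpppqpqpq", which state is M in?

s0 --q--> s3
s3 --q--> s0
s0 --p--> s0
s0 --q--> s3
s3 --p--> s0
s0 --p--> s0
s0 --q--> s3
s3 --q--> s0
s0 --p--> s0
s0 --p--> s0
s0 --p--> s0
s0 --q--> s3
s3 --p--> s0
s0 --q--> s3
s3 --p--> s0
s0 --q--> s3

s3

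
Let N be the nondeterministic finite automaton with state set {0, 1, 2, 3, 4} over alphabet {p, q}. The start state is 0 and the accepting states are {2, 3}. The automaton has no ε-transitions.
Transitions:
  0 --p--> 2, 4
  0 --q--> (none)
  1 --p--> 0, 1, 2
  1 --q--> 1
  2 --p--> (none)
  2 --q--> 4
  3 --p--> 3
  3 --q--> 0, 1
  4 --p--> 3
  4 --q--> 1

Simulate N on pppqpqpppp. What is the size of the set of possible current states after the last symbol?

5

Start: {0}
read p: {2, 4}
read p: {3}
read p: {3}
read q: {0, 1}
read p: {0, 1, 2, 4}
read q: {1, 4}
read p: {0, 1, 2, 3}
read p: {0, 1, 2, 3, 4}
read p: {0, 1, 2, 3, 4}
read p: {0, 1, 2, 3, 4}
Final reachable set {0, 1, 2, 3, 4} has 5 states.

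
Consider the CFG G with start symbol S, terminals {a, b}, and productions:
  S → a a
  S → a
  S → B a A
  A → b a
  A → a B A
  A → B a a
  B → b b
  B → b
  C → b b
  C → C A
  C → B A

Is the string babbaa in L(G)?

S ⇒ BaA ⇒ baA ⇒ baBaa ⇒ babbaa

yes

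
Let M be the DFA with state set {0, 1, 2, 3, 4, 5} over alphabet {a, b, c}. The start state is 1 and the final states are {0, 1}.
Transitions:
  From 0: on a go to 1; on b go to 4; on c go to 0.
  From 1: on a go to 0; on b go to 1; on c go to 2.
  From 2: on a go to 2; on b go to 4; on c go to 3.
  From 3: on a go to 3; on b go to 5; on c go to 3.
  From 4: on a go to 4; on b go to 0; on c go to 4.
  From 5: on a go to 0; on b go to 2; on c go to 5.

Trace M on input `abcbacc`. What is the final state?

1 --a--> 0
0 --b--> 4
4 --c--> 4
4 --b--> 0
0 --a--> 1
1 --c--> 2
2 --c--> 3

3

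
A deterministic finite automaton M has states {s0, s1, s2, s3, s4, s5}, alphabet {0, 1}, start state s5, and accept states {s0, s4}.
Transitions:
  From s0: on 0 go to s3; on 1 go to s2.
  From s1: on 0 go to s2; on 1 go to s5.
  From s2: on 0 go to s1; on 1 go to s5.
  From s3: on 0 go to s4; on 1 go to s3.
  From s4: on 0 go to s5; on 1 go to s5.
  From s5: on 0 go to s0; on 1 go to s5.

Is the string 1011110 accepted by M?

accepted

s5 --1--> s5
s5 --0--> s0
s0 --1--> s2
s2 --1--> s5
s5 --1--> s5
s5 --1--> s5
s5 --0--> s0
End in state s0, which is an accepting state.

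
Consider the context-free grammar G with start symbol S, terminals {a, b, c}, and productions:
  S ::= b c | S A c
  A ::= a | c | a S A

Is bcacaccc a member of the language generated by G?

yes

S ⇒ SAc ⇒ SAcAc ⇒ SAcAcAc ⇒ bcAcAcAc ⇒ bcacAcAc ⇒ bcacacAc ⇒ bcacaccc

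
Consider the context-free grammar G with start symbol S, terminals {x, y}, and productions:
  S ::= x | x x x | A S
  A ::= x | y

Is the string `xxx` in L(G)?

yes

S ⇒ xxx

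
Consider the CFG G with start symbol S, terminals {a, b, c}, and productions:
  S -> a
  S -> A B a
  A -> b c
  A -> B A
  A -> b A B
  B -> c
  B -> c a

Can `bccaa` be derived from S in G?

S ⇒ ABa ⇒ bcBa ⇒ bccaa

yes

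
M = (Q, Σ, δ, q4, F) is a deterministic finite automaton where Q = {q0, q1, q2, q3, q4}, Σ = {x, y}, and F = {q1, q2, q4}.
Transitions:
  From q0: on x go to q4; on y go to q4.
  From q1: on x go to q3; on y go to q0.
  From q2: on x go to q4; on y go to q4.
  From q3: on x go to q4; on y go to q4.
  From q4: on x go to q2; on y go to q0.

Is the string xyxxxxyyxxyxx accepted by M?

accepted

q4 --x--> q2
q2 --y--> q4
q4 --x--> q2
q2 --x--> q4
q4 --x--> q2
q2 --x--> q4
q4 --y--> q0
q0 --y--> q4
q4 --x--> q2
q2 --x--> q4
q4 --y--> q0
q0 --x--> q4
q4 --x--> q2
End in state q2, which is an accepting state.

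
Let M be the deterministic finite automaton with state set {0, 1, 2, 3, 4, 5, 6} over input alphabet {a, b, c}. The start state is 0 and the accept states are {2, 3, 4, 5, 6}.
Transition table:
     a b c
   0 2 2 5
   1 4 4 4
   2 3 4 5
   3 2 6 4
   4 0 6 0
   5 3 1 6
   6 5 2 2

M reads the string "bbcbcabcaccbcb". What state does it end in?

1

0 --b--> 2
2 --b--> 4
4 --c--> 0
0 --b--> 2
2 --c--> 5
5 --a--> 3
3 --b--> 6
6 --c--> 2
2 --a--> 3
3 --c--> 4
4 --c--> 0
0 --b--> 2
2 --c--> 5
5 --b--> 1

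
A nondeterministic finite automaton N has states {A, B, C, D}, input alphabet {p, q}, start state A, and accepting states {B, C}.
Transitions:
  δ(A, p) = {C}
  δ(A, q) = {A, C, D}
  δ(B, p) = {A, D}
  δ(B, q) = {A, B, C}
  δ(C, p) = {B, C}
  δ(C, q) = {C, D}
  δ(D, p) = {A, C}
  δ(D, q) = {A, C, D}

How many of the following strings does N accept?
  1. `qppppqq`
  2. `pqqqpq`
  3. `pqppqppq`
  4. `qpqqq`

`qppppqq`: accepted
`pqqqpq`: accepted
`pqppqppq`: accepted
`qpqqq`: accepted

4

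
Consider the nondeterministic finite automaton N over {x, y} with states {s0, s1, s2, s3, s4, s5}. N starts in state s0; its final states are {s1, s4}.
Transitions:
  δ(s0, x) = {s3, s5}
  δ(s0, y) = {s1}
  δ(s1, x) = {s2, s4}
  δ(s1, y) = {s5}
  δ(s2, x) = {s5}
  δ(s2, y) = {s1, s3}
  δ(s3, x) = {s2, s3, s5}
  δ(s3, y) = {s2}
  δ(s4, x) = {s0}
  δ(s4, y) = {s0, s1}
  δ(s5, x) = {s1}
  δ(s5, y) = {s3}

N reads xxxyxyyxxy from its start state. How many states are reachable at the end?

5

Start: {s0}
read x: {s3, s5}
read x: {s1, s2, s3, s5}
read x: {s1, s2, s3, s4, s5}
read y: {s0, s1, s2, s3, s5}
read x: {s1, s2, s3, s4, s5}
read y: {s0, s1, s2, s3, s5}
read y: {s1, s2, s3, s5}
read x: {s1, s2, s3, s4, s5}
read x: {s0, s1, s2, s3, s4, s5}
read y: {s0, s1, s2, s3, s5}
Final reachable set {s0, s1, s2, s3, s5} has 5 states.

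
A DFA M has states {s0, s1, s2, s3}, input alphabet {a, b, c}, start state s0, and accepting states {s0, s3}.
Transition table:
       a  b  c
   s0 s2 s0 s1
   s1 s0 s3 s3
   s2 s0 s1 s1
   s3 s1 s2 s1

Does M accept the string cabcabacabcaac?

s0 --c--> s1
s1 --a--> s0
s0 --b--> s0
s0 --c--> s1
s1 --a--> s0
s0 --b--> s0
s0 --a--> s2
s2 --c--> s1
s1 --a--> s0
s0 --b--> s0
s0 --c--> s1
s1 --a--> s0
s0 --a--> s2
s2 --c--> s1
End in state s1, which is not an accepting state.

rejected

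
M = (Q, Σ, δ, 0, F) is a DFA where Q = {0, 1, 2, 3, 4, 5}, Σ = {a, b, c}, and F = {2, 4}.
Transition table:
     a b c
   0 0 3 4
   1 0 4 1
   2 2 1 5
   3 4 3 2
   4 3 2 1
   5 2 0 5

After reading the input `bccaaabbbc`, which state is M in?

0 --b--> 3
3 --c--> 2
2 --c--> 5
5 --a--> 2
2 --a--> 2
2 --a--> 2
2 --b--> 1
1 --b--> 4
4 --b--> 2
2 --c--> 5

5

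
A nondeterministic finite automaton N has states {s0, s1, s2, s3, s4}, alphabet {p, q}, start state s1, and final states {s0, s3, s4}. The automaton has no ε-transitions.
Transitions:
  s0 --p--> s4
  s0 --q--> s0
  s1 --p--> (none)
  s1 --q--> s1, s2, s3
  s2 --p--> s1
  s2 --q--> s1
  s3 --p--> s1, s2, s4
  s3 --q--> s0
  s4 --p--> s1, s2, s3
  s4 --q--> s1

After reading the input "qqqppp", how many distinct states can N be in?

Start: {s1}
read q: {s1, s2, s3}
read q: {s0, s1, s2, s3}
read q: {s0, s1, s2, s3}
read p: {s1, s2, s4}
read p: {s1, s2, s3}
read p: {s1, s2, s4}
Final reachable set {s1, s2, s4} has 3 states.

3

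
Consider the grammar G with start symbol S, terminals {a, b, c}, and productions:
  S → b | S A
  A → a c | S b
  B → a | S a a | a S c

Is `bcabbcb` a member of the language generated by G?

no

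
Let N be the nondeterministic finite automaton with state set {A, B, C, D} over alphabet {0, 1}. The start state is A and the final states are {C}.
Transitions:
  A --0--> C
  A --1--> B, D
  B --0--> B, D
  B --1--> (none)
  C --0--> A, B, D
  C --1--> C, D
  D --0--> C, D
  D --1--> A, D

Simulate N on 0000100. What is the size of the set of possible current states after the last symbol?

Start: {A}
read 0: {C}
read 0: {A, B, D}
read 0: {B, C, D}
read 0: {A, B, C, D}
read 1: {A, B, C, D}
read 0: {A, B, C, D}
read 0: {A, B, C, D}
Final reachable set {A, B, C, D} has 4 states.

4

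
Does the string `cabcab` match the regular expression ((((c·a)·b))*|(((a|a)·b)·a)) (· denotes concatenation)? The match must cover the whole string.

The left alternative (((c·a)·b))* matches cabcab.

yes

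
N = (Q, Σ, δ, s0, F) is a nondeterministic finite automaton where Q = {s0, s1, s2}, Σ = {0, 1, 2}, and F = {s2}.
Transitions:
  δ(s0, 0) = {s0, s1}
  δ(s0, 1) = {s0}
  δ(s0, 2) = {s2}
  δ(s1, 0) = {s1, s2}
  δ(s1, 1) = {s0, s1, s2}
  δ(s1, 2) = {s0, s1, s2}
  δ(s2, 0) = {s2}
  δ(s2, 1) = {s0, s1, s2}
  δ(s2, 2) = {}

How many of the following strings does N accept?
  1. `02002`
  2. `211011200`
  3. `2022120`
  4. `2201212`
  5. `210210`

3

`02002`: accepted
`211011200`: accepted
`2022120`: rejected
`2201212`: rejected
`210210`: accepted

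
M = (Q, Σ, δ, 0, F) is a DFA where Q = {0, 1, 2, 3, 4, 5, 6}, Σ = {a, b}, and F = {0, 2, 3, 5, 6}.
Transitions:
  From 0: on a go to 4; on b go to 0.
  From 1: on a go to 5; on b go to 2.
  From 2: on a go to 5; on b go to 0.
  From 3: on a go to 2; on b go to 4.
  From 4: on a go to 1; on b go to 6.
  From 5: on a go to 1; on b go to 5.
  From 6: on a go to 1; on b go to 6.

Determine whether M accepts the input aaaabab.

0 --a--> 4
4 --a--> 1
1 --a--> 5
5 --a--> 1
1 --b--> 2
2 --a--> 5
5 --b--> 5
End in state 5, which is an accepting state.

accepted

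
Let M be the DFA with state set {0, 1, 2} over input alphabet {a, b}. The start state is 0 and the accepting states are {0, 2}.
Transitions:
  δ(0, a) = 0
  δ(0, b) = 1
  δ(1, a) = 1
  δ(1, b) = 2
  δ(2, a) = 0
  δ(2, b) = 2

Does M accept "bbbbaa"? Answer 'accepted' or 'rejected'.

accepted

0 --b--> 1
1 --b--> 2
2 --b--> 2
2 --b--> 2
2 --a--> 0
0 --a--> 0
End in state 0, which is an accepting state.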